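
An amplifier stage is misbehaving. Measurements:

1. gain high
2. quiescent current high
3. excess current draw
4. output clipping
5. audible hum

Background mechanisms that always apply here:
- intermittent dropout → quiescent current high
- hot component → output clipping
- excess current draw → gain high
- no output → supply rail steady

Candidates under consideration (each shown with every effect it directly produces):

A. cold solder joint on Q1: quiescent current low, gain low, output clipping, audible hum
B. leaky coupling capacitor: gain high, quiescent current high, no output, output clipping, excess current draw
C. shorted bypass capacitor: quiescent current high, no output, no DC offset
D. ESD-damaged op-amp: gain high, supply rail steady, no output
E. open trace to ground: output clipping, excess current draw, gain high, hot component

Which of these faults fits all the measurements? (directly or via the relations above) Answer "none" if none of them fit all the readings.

none

For each candidate, compare predicted effects to what was observed:
(A) cold solder joint on Q1 — fails on gain high, quiescent current high, excess current draw (predicts gain low, not gain high; predicts quiescent current low, not quiescent current high)
(B) leaky coupling capacitor — does not account for audible hum
(C) shorted bypass capacitor — gain high NO; quiescent current high yes; excess current draw NO; output clipping NO; audible hum NO
(D) ESD-damaged op-amp — gain high yes; quiescent current high NO; excess current draw NO; output clipping NO; audible hum NO
(E) open trace to ground — gain high yes; quiescent current high NO; excess current draw yes; output clipping yes; audible hum NO
None of the listed candidates fits everything.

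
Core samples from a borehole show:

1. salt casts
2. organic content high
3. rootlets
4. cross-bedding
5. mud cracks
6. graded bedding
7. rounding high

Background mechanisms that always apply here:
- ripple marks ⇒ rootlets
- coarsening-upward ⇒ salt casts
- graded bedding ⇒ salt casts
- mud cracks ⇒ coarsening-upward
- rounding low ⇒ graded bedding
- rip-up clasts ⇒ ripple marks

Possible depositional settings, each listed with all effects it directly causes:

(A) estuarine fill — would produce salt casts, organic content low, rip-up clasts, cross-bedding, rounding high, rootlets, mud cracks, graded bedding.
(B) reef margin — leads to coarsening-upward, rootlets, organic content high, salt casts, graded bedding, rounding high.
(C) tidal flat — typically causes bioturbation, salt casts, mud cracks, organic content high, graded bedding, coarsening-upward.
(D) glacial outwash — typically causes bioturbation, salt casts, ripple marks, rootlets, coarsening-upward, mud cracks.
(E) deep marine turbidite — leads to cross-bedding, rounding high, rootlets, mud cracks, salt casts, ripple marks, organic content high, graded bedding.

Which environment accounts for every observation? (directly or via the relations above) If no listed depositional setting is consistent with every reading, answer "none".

E

Per-candidate check:
(A) estuarine fill — fails on organic content high (predicts organic content low, not organic content high)
(B) reef margin — salt casts +; organic content high +; rootlets +; cross-bedding -; mud cracks -; graded bedding +; rounding high +
(C) tidal flat — salt casts +; organic content high +; rootlets -; cross-bedding -; mud cracks +; graded bedding +; rounding high -
(D) glacial outwash — does not account for organic content high, cross-bedding, graded bedding, rounding high
(E) deep marine turbidite — salt casts +; organic content high +; rootlets +; cross-bedding +; mud cracks +; graded bedding +; rounding high +
(E) alone accounts for all the evidence.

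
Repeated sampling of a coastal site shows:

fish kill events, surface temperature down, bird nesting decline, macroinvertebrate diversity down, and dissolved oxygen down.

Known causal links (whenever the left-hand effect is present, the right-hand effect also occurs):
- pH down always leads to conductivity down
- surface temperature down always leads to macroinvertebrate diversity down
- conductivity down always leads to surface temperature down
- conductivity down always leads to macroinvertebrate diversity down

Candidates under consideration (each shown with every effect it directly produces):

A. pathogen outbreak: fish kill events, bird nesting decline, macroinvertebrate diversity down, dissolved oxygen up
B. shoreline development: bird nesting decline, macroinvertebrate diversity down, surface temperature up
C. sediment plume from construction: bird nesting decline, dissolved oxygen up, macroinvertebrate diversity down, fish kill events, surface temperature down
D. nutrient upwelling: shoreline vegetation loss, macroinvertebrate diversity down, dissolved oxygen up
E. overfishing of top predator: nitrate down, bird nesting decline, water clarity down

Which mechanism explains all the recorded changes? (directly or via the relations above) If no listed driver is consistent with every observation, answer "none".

none

Testing each hypothesis:
(A) pathogen outbreak — fish kill events yes; surface temperature down NO; bird nesting decline yes; macroinvertebrate diversity down yes; dissolved oxygen down NO
(B) shoreline development — fails on fish kill events, surface temperature down, dissolved oxygen down (predicts surface temperature up, not surface temperature down)
(C) sediment plume from construction — fails on dissolved oxygen down (predicts dissolved oxygen up, not dissolved oxygen down)
(D) nutrient upwelling — fails on fish kill events, surface temperature down, bird nesting decline, dissolved oxygen down (predicts dissolved oxygen up, not dissolved oxygen down)
(E) overfishing of top predator — does not account for fish kill events, surface temperature down, macroinvertebrate diversity down, dissolved oxygen down
Every candidate fails on at least one observation.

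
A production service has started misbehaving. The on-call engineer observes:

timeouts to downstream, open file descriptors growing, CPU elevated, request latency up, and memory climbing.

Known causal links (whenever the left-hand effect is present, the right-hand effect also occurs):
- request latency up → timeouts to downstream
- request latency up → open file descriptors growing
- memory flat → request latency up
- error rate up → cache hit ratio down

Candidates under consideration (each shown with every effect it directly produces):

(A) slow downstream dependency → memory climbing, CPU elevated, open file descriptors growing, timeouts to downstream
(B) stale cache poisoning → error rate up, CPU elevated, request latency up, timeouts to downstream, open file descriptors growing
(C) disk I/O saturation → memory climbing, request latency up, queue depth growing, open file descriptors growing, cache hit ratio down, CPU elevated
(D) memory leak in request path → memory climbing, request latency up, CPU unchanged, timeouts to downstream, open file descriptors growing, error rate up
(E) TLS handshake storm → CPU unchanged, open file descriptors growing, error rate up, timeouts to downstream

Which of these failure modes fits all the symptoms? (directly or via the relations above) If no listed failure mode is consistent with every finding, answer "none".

C

Testing each hypothesis:
(A) slow downstream dependency — does not account for request latency up
(B) stale cache poisoning — does not account for memory climbing
(C) disk I/O saturation — timeouts to downstream ✓ (by request latency up → timeouts to downstream); open file descriptors growing ✓; CPU elevated ✓; request latency up ✓; memory climbing ✓
(D) memory leak in request path — fails on CPU elevated (predicts CPU unchanged, not CPU elevated)
(E) TLS handshake storm — timeouts to downstream ✓; open file descriptors growing ✓; CPU elevated ✗; request latency up ✗; memory climbing ✗
(C) is the only candidate with no mismatches.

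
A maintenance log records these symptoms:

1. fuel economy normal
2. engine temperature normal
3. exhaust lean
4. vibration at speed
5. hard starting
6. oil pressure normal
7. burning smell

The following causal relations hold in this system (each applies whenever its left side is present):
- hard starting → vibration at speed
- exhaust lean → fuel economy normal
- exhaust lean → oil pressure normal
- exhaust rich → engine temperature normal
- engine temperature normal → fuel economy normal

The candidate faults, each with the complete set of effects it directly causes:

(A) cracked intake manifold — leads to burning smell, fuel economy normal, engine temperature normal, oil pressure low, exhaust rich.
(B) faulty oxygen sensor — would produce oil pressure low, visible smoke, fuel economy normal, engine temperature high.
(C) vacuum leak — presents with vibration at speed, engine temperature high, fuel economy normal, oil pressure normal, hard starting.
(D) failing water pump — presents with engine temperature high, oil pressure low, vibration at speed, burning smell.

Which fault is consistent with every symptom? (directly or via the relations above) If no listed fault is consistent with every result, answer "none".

Testing each hypothesis:
(A) cracked intake manifold — fuel economy normal yes; engine temperature normal yes; exhaust lean NO; vibration at speed NO; hard starting NO; oil pressure normal NO; burning smell yes
(B) faulty oxygen sensor — fuel economy normal yes; engine temperature normal NO; exhaust lean NO; vibration at speed NO; hard starting NO; oil pressure normal NO; burning smell NO
(C) vacuum leak — fails on engine temperature normal, exhaust lean, burning smell (predicts engine temperature high, not engine temperature normal)
(D) failing water pump — fails on fuel economy normal, engine temperature normal, exhaust lean, hard starting, oil pressure normal (predicts engine temperature high, not engine temperature normal; predicts oil pressure low, not oil pressure normal)
Every candidate fails on at least one observation.

none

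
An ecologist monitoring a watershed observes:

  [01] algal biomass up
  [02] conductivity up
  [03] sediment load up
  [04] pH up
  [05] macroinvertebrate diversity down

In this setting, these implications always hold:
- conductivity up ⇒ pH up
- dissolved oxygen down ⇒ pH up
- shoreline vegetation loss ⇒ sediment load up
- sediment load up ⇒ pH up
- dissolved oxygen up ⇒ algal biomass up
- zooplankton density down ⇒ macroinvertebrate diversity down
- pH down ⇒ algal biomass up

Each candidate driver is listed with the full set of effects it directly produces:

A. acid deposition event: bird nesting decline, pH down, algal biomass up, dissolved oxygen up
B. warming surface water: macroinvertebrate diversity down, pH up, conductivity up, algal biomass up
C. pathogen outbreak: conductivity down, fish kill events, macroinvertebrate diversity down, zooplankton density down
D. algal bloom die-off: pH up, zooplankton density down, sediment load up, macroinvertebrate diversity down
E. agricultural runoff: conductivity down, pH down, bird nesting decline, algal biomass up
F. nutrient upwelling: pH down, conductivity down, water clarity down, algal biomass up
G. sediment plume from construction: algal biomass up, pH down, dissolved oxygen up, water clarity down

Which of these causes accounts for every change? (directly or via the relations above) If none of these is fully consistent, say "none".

For each candidate, compare predicted effects to what was observed:
(A) acid deposition event — algal biomass up match; conductivity up miss; sediment load up miss; pH up miss; macroinvertebrate diversity down miss
(B) warming surface water — does not account for sediment load up
(C) pathogen outbreak — algal biomass up miss; conductivity up miss; sediment load up miss; pH up miss; macroinvertebrate diversity down match
(D) algal bloom die-off — algal biomass up miss; conductivity up miss; sediment load up match; pH up match; macroinvertebrate diversity down match
(E) agricultural runoff — algal biomass up match; conductivity up miss; sediment load up miss; pH up miss; macroinvertebrate diversity down miss
(F) nutrient upwelling — algal biomass up match; conductivity up miss; sediment load up miss; pH up miss; macroinvertebrate diversity down miss
(G) sediment plume from construction — algal biomass up match; conductivity up miss; sediment load up miss; pH up miss; macroinvertebrate diversity down miss
None of the listed candidates fits everything.

none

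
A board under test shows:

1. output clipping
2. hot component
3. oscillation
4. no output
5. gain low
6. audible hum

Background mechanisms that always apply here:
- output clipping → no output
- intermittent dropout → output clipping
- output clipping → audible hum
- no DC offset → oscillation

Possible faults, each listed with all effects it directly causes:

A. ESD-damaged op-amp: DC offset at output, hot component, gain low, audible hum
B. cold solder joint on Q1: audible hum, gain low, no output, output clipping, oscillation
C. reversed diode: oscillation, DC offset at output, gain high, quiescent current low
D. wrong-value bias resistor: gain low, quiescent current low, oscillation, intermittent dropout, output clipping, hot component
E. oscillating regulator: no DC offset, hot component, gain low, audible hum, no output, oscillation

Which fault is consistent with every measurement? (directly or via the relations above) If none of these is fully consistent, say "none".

D

Testing each hypothesis:
(A) ESD-damaged op-amp — does not account for output clipping, oscillation, no output
(B) cold solder joint on Q1 — output clipping yes; hot component NO; oscillation yes; no output yes; gain low yes; audible hum yes
(C) reversed diode — fails on output clipping, hot component, no output, gain low, audible hum (predicts gain high, not gain low)
(D) wrong-value bias resistor — output clipping yes; hot component yes; oscillation yes; no output yes (through output clipping → no output); gain low yes; audible hum yes (through output clipping → audible hum)
(E) oscillating regulator — output clipping NO; hot component yes; oscillation yes; no output yes; gain low yes; audible hum yes
(D) is the only candidate with no mismatches.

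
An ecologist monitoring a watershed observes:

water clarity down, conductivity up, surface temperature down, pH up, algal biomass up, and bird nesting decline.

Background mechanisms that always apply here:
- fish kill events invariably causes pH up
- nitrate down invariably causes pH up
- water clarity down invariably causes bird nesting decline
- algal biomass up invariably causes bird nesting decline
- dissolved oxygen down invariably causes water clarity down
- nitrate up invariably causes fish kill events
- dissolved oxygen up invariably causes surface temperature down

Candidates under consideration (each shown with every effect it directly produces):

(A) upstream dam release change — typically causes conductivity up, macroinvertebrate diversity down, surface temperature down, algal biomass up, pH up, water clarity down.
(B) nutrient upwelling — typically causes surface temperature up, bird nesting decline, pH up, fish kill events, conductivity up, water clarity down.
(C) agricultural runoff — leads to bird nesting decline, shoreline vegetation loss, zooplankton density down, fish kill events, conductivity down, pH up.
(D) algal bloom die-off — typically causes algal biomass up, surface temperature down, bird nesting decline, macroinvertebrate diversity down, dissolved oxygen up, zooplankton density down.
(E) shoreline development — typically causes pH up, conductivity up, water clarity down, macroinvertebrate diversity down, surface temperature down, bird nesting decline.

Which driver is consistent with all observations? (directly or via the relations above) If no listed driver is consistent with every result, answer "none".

Testing each hypothesis:
(A) upstream dam release change — accounts for every observation (bird nesting decline via water clarity down → bird nesting decline)
(B) nutrient upwelling — fails on surface temperature down, algal biomass up (predicts surface temperature up, not surface temperature down)
(C) agricultural runoff — water clarity down -; conductivity up -; surface temperature down -; pH up +; algal biomass up -; bird nesting decline +
(D) algal bloom die-off — water clarity down -; conductivity up -; surface temperature down +; pH up -; algal biomass up +; bird nesting decline +
(E) shoreline development — water clarity down +; conductivity up +; surface temperature down +; pH up +; algal biomass up -; bird nesting decline +
Only (A) is consistent with every observation.

A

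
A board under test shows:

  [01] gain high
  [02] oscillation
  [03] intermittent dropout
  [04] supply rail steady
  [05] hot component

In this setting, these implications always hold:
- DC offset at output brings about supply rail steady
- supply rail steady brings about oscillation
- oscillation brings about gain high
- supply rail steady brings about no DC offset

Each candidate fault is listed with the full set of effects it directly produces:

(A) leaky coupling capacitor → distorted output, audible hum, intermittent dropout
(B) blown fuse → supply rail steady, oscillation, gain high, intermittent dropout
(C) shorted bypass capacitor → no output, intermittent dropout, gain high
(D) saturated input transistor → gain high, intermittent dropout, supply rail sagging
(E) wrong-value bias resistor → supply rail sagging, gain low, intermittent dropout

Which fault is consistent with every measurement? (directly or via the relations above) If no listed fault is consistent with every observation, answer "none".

For each candidate, compare predicted effects to what was observed:
(A) leaky coupling capacitor — gain high NO; oscillation NO; intermittent dropout yes; supply rail steady NO; hot component NO
(B) blown fuse — gain high yes; oscillation yes; intermittent dropout yes; supply rail steady yes; hot component NO
(C) shorted bypass capacitor — gain high yes; oscillation NO; intermittent dropout yes; supply rail steady NO; hot component NO
(D) saturated input transistor — gain high yes; oscillation NO; intermittent dropout yes; supply rail steady NO; hot component NO
(E) wrong-value bias resistor — fails on gain high, oscillation, supply rail steady, hot component (predicts gain low, not gain high; predicts supply rail sagging, not supply rail steady)
No candidate is consistent with all observations.

none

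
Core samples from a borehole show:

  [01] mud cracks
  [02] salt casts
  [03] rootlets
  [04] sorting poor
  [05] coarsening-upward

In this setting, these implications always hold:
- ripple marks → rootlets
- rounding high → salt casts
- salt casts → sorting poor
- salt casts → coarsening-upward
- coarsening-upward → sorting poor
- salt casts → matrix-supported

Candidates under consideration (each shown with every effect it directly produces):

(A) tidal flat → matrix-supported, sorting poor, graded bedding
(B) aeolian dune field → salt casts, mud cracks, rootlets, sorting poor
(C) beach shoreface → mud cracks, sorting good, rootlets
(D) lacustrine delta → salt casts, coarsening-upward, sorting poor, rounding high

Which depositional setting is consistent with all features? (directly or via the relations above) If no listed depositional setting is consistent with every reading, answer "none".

Per-candidate check:
(A) tidal flat — mud cracks miss; salt casts miss; rootlets miss; sorting poor match; coarsening-upward miss
(B) aeolian dune field — accounts for every observation (coarsening-upward through salt casts → coarsening-upward)
(C) beach shoreface — mud cracks match; salt casts miss; rootlets match; sorting poor miss; coarsening-upward miss
(D) lacustrine delta — mud cracks miss; salt casts match; rootlets miss; sorting poor match; coarsening-upward match
(B) alone accounts for all the evidence.

B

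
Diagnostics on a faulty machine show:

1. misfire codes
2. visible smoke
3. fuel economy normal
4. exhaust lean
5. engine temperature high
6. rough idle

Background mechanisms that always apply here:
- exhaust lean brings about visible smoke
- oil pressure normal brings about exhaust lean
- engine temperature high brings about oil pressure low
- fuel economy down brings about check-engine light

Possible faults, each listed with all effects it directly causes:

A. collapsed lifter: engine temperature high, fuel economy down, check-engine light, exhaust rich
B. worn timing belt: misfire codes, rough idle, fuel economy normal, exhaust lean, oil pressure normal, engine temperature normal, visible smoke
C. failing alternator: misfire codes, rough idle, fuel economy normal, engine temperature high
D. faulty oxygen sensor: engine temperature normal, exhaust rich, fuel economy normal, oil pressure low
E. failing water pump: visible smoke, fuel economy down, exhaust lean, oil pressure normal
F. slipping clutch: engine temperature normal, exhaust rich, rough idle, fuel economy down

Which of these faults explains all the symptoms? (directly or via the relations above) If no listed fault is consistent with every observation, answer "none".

Testing each hypothesis:
(A) collapsed lifter — misfire codes NO; visible smoke NO; fuel economy normal NO; exhaust lean NO; engine temperature high yes; rough idle NO
(B) worn timing belt — misfire codes yes; visible smoke yes; fuel economy normal yes; exhaust lean yes; engine temperature high NO; rough idle yes
(C) failing alternator — does not account for visible smoke, exhaust lean
(D) faulty oxygen sensor — misfire codes NO; visible smoke NO; fuel economy normal yes; exhaust lean NO; engine temperature high NO; rough idle NO
(E) failing water pump — misfire codes NO; visible smoke yes; fuel economy normal NO; exhaust lean yes; engine temperature high NO; rough idle NO
(F) slipping clutch — fails on misfire codes, visible smoke, fuel economy normal, exhaust lean, engine temperature high (predicts fuel economy down, not fuel economy normal; predicts exhaust rich, not exhaust lean; predicts engine temperature normal, not engine temperature high)
Every candidate fails on at least one observation.

none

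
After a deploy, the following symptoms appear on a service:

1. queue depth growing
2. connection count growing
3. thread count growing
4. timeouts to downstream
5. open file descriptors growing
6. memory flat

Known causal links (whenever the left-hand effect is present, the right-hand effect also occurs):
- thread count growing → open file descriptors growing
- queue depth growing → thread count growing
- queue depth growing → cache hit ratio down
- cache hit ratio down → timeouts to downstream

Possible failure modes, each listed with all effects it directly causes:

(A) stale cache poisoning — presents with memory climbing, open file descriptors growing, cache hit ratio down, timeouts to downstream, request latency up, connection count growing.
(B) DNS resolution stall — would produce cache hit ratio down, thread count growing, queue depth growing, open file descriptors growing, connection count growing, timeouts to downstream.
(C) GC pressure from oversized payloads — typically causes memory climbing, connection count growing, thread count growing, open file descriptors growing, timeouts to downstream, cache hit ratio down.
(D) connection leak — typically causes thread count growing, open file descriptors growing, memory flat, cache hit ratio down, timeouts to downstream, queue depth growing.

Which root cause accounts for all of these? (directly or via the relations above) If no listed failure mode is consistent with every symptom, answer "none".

For each candidate, compare predicted effects to what was observed:
(A) stale cache poisoning — fails on queue depth growing, thread count growing, memory flat (predicts memory climbing, not memory flat)
(B) DNS resolution stall — queue depth growing match; connection count growing match; thread count growing match; timeouts to downstream match; open file descriptors growing match; memory flat miss
(C) GC pressure from oversized payloads — fails on queue depth growing, memory flat (predicts memory climbing, not memory flat)
(D) connection leak — does not account for connection count growing
Every candidate fails on at least one observation.

none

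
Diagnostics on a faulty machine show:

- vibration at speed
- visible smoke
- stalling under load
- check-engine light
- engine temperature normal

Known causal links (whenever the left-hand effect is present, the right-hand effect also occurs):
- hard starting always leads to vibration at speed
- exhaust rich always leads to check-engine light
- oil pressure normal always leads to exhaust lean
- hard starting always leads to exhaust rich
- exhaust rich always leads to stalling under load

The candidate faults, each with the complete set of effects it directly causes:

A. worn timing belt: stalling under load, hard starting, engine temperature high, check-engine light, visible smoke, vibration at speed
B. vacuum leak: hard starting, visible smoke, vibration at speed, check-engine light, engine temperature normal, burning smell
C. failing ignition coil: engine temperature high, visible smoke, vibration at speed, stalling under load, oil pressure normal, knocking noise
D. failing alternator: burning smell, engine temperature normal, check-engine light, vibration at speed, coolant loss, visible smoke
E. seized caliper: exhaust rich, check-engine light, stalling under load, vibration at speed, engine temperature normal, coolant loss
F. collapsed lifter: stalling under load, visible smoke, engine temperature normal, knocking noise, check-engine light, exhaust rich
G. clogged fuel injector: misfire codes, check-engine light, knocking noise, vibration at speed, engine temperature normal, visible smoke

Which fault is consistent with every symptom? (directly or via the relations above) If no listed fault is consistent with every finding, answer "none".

For each candidate, compare predicted effects to what was observed:
(A) worn timing belt — fails on engine temperature normal (predicts engine temperature high, not engine temperature normal)
(B) vacuum leak — accounts for every observation (stalling under load by hard starting → exhaust rich → stalling under load)
(C) failing ignition coil — fails on check-engine light, engine temperature normal (predicts engine temperature high, not engine temperature normal)
(D) failing alternator — vibration at speed yes; visible smoke yes; stalling under load NO; check-engine light yes; engine temperature normal yes
(E) seized caliper — vibration at speed yes; visible smoke NO; stalling under load yes; check-engine light yes; engine temperature normal yes
(F) collapsed lifter — vibration at speed NO; visible smoke yes; stalling under load yes; check-engine light yes; engine temperature normal yes
(G) clogged fuel injector — does not account for stalling under load
(B) alone accounts for all the evidence.

B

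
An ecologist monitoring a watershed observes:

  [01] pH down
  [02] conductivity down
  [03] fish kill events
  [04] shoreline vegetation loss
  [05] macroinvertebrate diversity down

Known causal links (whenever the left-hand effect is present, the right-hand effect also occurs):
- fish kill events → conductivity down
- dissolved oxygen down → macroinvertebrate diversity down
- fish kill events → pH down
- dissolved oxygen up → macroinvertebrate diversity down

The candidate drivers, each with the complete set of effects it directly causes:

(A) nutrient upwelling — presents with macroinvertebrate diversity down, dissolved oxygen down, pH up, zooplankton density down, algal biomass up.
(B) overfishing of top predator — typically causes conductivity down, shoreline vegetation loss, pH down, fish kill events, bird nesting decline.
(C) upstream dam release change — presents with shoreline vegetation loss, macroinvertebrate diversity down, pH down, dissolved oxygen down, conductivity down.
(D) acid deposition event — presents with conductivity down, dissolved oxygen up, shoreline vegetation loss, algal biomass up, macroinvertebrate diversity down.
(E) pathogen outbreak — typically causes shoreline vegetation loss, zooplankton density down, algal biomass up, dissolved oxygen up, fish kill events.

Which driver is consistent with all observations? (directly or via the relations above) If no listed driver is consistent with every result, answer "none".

E

Checking each candidate against the observations:
(A) nutrient upwelling — pH down ✗; conductivity down ✗; fish kill events ✗; shoreline vegetation loss ✗; macroinvertebrate diversity down ✓
(B) overfishing of top predator — does not account for macroinvertebrate diversity down
(C) upstream dam release change — pH down ✓; conductivity down ✓; fish kill events ✗; shoreline vegetation loss ✓; macroinvertebrate diversity down ✓
(D) acid deposition event — does not account for pH down, fish kill events
(E) pathogen outbreak — pH down ✓ (by fish kill events → pH down); conductivity down ✓ (by fish kill events → conductivity down); fish kill events ✓; shoreline vegetation loss ✓; macroinvertebrate diversity down ✓ (by dissolved oxygen up → macroinvertebrate diversity down)
(E) alone accounts for all the evidence.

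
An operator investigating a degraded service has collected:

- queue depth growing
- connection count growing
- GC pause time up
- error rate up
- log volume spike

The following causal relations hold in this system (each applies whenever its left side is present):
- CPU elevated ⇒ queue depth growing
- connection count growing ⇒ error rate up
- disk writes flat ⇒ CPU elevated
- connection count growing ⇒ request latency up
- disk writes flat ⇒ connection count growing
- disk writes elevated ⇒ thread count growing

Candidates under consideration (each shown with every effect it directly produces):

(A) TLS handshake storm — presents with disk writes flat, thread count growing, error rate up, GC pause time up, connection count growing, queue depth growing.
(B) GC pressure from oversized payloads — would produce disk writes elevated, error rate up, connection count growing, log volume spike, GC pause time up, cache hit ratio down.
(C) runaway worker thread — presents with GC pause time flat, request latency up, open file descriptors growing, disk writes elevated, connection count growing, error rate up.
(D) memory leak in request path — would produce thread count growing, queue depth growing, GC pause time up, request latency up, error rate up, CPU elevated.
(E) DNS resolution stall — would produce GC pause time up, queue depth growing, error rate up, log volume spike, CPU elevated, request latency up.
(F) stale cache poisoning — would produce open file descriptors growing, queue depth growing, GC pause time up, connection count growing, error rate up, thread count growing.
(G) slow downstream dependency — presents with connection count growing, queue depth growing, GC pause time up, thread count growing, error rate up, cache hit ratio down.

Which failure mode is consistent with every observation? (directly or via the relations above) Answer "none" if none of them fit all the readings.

none

For each candidate, compare predicted effects to what was observed:
(A) TLS handshake storm — queue depth growing +; connection count growing +; GC pause time up +; error rate up +; log volume spike -
(B) GC pressure from oversized payloads — queue depth growing -; connection count growing +; GC pause time up +; error rate up +; log volume spike +
(C) runaway worker thread — fails on queue depth growing, GC pause time up, log volume spike (predicts GC pause time flat, not GC pause time up)
(D) memory leak in request path — does not account for connection count growing, log volume spike
(E) DNS resolution stall — does not account for connection count growing
(F) stale cache poisoning — queue depth growing +; connection count growing +; GC pause time up +; error rate up +; log volume spike -
(G) slow downstream dependency — does not account for log volume spike
Every candidate fails on at least one observation.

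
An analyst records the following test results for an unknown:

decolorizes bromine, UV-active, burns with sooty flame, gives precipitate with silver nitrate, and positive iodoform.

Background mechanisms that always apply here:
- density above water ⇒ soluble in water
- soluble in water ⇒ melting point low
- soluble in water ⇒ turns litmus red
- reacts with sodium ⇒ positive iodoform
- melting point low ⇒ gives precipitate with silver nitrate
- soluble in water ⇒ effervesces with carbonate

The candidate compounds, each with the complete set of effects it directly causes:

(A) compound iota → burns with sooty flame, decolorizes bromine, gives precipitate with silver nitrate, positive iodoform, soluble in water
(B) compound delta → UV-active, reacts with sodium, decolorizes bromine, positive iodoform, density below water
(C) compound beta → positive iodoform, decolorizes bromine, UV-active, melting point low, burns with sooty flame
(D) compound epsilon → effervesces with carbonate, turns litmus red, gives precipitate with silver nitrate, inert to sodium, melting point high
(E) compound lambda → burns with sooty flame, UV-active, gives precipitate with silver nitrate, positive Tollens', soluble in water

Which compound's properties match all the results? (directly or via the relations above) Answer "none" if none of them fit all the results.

For each candidate, compare predicted effects to what was observed:
(A) compound iota — does not account for UV-active
(B) compound delta — decolorizes bromine yes; UV-active yes; burns with sooty flame NO; gives precipitate with silver nitrate NO; positive iodoform yes
(C) compound beta — decolorizes bromine yes; UV-active yes; burns with sooty flame yes; gives precipitate with silver nitrate yes (by melting point low → gives precipitate with silver nitrate); positive iodoform yes
(D) compound epsilon — does not account for decolorizes bromine, UV-active, burns with sooty flame, positive iodoform
(E) compound lambda — does not account for decolorizes bromine, positive iodoform
(C) alone accounts for all the evidence.

C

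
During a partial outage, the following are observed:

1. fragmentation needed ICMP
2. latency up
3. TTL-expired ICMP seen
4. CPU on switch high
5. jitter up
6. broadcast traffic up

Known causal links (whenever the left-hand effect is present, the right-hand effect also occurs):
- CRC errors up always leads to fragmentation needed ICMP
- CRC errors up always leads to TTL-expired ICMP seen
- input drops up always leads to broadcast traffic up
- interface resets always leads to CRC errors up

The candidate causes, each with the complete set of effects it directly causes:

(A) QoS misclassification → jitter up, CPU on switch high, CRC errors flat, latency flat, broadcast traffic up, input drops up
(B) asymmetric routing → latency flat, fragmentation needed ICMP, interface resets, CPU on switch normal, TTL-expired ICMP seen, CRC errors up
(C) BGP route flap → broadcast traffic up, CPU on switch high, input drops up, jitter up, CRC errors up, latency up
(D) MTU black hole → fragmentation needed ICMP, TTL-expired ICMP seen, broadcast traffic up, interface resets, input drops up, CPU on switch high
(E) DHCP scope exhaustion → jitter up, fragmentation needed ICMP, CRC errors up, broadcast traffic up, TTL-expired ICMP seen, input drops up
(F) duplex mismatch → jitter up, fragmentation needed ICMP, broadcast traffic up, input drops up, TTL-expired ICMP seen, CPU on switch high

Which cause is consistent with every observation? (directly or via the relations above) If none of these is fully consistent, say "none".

C

Testing each hypothesis:
(A) QoS misclassification — fragmentation needed ICMP -; latency up -; TTL-expired ICMP seen -; CPU on switch high +; jitter up +; broadcast traffic up +
(B) asymmetric routing — fragmentation needed ICMP +; latency up -; TTL-expired ICMP seen +; CPU on switch high -; jitter up -; broadcast traffic up -
(C) BGP route flap — accounts for every observation (fragmentation needed ICMP through CRC errors up → fragmentation needed ICMP)
(D) MTU black hole — does not account for latency up, jitter up
(E) DHCP scope exhaustion — does not account for latency up, CPU on switch high
(F) duplex mismatch — fragmentation needed ICMP +; latency up -; TTL-expired ICMP seen +; CPU on switch high +; jitter up +; broadcast traffic up +
(C) alone accounts for all the evidence.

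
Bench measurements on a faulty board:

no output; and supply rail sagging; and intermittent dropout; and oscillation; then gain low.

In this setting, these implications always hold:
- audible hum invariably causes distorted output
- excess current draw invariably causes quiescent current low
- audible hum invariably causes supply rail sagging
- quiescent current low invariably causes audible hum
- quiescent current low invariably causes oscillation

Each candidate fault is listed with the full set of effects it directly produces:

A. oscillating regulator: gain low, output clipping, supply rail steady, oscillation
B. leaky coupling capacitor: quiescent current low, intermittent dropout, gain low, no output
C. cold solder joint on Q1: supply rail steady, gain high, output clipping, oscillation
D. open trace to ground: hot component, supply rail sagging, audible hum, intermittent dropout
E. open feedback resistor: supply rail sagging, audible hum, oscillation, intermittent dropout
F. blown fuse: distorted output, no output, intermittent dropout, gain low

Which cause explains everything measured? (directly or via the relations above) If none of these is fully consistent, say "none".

B

Checking each candidate against the observations:
(A) oscillating regulator — no output miss; supply rail sagging miss; intermittent dropout miss; oscillation match; gain low match
(B) leaky coupling capacitor — no output match; supply rail sagging match (via quiescent current low → audible hum → supply rail sagging); intermittent dropout match; oscillation match (via quiescent current low → oscillation); gain low match
(C) cold solder joint on Q1 — fails on no output, supply rail sagging, intermittent dropout, gain low (predicts supply rail steady, not supply rail sagging; predicts gain high, not gain low)
(D) open trace to ground — no output miss; supply rail sagging match; intermittent dropout match; oscillation miss; gain low miss
(E) open feedback resistor — no output miss; supply rail sagging match; intermittent dropout match; oscillation match; gain low miss
(F) blown fuse — does not account for supply rail sagging, oscillation
(B) is the only candidate with no mismatches.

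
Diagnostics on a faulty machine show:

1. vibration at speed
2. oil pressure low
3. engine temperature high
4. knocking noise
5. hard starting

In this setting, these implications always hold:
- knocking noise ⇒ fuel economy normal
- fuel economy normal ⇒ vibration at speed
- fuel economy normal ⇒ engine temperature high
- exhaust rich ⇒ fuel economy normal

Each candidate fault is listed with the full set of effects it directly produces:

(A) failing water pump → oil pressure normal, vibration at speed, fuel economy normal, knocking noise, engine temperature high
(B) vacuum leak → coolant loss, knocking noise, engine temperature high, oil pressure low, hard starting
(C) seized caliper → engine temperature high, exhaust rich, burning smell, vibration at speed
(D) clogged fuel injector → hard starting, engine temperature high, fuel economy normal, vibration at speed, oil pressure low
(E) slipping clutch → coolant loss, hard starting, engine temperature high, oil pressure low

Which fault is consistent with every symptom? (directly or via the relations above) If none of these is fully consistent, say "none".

B

For each candidate, compare predicted effects to what was observed:
(A) failing water pump — vibration at speed match; oil pressure low miss; engine temperature high match; knocking noise match; hard starting miss
(B) vacuum leak — accounts for every observation (vibration at speed by knocking noise → fuel economy normal → vibration at speed)
(C) seized caliper — does not account for oil pressure low, knocking noise, hard starting
(D) clogged fuel injector — does not account for knocking noise
(E) slipping clutch — does not account for vibration at speed, knocking noise
(B) alone accounts for all the evidence.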